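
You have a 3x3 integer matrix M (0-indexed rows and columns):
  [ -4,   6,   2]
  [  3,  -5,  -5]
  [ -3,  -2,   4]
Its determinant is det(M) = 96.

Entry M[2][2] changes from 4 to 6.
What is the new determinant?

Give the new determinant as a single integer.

det is linear in row 2: changing M[2][2] by delta changes det by delta * cofactor(2,2).
Cofactor C_22 = (-1)^(2+2) * minor(2,2) = 2
Entry delta = 6 - 4 = 2
Det delta = 2 * 2 = 4
New det = 96 + 4 = 100

Answer: 100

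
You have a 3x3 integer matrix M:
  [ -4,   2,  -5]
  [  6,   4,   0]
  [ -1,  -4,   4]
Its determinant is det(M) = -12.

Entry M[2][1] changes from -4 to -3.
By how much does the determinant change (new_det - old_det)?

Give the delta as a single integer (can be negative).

Answer: -30

Derivation:
Cofactor C_21 = -30
Entry delta = -3 - -4 = 1
Det delta = entry_delta * cofactor = 1 * -30 = -30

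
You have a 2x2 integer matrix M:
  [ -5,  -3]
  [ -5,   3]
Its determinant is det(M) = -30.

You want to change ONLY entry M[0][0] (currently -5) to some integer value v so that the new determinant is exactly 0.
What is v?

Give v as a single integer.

det is linear in entry M[0][0]: det = old_det + (v - -5) * C_00
Cofactor C_00 = 3
Want det = 0: -30 + (v - -5) * 3 = 0
  (v - -5) = 30 / 3 = 10
  v = -5 + (10) = 5

Answer: 5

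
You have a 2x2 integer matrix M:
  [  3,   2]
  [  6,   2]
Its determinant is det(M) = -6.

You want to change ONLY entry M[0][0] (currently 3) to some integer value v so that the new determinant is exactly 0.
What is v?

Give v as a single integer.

Answer: 6

Derivation:
det is linear in entry M[0][0]: det = old_det + (v - 3) * C_00
Cofactor C_00 = 2
Want det = 0: -6 + (v - 3) * 2 = 0
  (v - 3) = 6 / 2 = 3
  v = 3 + (3) = 6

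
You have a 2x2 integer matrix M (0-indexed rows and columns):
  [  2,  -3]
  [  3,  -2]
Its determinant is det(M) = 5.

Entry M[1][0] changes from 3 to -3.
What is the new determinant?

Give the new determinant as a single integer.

Answer: -13

Derivation:
det is linear in row 1: changing M[1][0] by delta changes det by delta * cofactor(1,0).
Cofactor C_10 = (-1)^(1+0) * minor(1,0) = 3
Entry delta = -3 - 3 = -6
Det delta = -6 * 3 = -18
New det = 5 + -18 = -13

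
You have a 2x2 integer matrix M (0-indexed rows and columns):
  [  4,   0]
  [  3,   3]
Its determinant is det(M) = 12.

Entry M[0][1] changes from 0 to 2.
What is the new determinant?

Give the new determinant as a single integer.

Answer: 6

Derivation:
det is linear in row 0: changing M[0][1] by delta changes det by delta * cofactor(0,1).
Cofactor C_01 = (-1)^(0+1) * minor(0,1) = -3
Entry delta = 2 - 0 = 2
Det delta = 2 * -3 = -6
New det = 12 + -6 = 6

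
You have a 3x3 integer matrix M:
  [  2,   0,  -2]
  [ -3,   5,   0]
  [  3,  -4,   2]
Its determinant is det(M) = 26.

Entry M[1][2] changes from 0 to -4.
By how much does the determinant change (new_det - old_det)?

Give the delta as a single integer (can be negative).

Answer: -32

Derivation:
Cofactor C_12 = 8
Entry delta = -4 - 0 = -4
Det delta = entry_delta * cofactor = -4 * 8 = -32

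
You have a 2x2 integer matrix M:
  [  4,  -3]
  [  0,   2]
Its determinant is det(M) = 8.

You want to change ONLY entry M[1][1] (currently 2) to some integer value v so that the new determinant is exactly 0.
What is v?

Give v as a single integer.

det is linear in entry M[1][1]: det = old_det + (v - 2) * C_11
Cofactor C_11 = 4
Want det = 0: 8 + (v - 2) * 4 = 0
  (v - 2) = -8 / 4 = -2
  v = 2 + (-2) = 0

Answer: 0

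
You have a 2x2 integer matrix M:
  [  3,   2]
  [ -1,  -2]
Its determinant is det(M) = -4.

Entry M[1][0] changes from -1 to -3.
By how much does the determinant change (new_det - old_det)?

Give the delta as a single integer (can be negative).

Cofactor C_10 = -2
Entry delta = -3 - -1 = -2
Det delta = entry_delta * cofactor = -2 * -2 = 4

Answer: 4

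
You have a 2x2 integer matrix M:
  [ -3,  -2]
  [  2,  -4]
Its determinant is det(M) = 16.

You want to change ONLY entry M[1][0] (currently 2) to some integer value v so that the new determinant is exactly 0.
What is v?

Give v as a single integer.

Answer: -6

Derivation:
det is linear in entry M[1][0]: det = old_det + (v - 2) * C_10
Cofactor C_10 = 2
Want det = 0: 16 + (v - 2) * 2 = 0
  (v - 2) = -16 / 2 = -8
  v = 2 + (-8) = -6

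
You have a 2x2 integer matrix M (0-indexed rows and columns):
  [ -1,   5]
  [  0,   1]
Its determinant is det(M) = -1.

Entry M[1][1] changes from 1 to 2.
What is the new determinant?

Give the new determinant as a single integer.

Answer: -2

Derivation:
det is linear in row 1: changing M[1][1] by delta changes det by delta * cofactor(1,1).
Cofactor C_11 = (-1)^(1+1) * minor(1,1) = -1
Entry delta = 2 - 1 = 1
Det delta = 1 * -1 = -1
New det = -1 + -1 = -2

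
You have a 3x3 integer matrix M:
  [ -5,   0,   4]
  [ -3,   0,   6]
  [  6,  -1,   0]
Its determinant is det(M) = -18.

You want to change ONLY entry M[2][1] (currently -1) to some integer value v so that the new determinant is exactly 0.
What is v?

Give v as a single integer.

Answer: 0

Derivation:
det is linear in entry M[2][1]: det = old_det + (v - -1) * C_21
Cofactor C_21 = 18
Want det = 0: -18 + (v - -1) * 18 = 0
  (v - -1) = 18 / 18 = 1
  v = -1 + (1) = 0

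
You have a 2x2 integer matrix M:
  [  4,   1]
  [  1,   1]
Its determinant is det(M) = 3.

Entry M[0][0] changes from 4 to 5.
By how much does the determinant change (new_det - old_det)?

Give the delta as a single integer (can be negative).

Cofactor C_00 = 1
Entry delta = 5 - 4 = 1
Det delta = entry_delta * cofactor = 1 * 1 = 1

Answer: 1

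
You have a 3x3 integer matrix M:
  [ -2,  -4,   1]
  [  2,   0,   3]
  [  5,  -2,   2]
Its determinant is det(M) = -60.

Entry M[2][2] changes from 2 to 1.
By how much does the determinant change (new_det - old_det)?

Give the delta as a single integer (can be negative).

Cofactor C_22 = 8
Entry delta = 1 - 2 = -1
Det delta = entry_delta * cofactor = -1 * 8 = -8

Answer: -8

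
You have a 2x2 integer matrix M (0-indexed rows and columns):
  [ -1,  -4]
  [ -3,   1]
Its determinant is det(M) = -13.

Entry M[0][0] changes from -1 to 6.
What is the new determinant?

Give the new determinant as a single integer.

det is linear in row 0: changing M[0][0] by delta changes det by delta * cofactor(0,0).
Cofactor C_00 = (-1)^(0+0) * minor(0,0) = 1
Entry delta = 6 - -1 = 7
Det delta = 7 * 1 = 7
New det = -13 + 7 = -6

Answer: -6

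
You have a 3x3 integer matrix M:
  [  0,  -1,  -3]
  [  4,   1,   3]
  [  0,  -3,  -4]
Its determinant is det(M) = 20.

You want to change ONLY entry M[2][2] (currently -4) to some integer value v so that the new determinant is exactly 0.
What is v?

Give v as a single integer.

det is linear in entry M[2][2]: det = old_det + (v - -4) * C_22
Cofactor C_22 = 4
Want det = 0: 20 + (v - -4) * 4 = 0
  (v - -4) = -20 / 4 = -5
  v = -4 + (-5) = -9

Answer: -9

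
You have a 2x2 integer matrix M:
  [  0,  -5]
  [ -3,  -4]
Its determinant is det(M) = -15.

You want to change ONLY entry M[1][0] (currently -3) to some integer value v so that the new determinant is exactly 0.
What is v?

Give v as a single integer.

Answer: 0

Derivation:
det is linear in entry M[1][0]: det = old_det + (v - -3) * C_10
Cofactor C_10 = 5
Want det = 0: -15 + (v - -3) * 5 = 0
  (v - -3) = 15 / 5 = 3
  v = -3 + (3) = 0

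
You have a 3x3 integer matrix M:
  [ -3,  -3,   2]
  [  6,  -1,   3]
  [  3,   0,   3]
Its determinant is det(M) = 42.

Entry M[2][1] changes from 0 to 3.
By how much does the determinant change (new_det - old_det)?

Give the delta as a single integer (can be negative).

Answer: 63

Derivation:
Cofactor C_21 = 21
Entry delta = 3 - 0 = 3
Det delta = entry_delta * cofactor = 3 * 21 = 63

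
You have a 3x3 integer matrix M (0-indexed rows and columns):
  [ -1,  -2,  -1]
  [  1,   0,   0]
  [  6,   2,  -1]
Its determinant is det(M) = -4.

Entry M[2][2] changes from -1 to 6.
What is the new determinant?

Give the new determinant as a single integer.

Answer: 10

Derivation:
det is linear in row 2: changing M[2][2] by delta changes det by delta * cofactor(2,2).
Cofactor C_22 = (-1)^(2+2) * minor(2,2) = 2
Entry delta = 6 - -1 = 7
Det delta = 7 * 2 = 14
New det = -4 + 14 = 10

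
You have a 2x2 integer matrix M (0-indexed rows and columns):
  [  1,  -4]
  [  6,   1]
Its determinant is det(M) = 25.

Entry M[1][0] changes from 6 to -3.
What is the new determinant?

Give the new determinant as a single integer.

det is linear in row 1: changing M[1][0] by delta changes det by delta * cofactor(1,0).
Cofactor C_10 = (-1)^(1+0) * minor(1,0) = 4
Entry delta = -3 - 6 = -9
Det delta = -9 * 4 = -36
New det = 25 + -36 = -11

Answer: -11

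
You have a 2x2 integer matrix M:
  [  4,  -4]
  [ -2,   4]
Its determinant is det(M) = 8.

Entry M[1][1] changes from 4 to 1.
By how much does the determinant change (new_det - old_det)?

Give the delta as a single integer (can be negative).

Answer: -12

Derivation:
Cofactor C_11 = 4
Entry delta = 1 - 4 = -3
Det delta = entry_delta * cofactor = -3 * 4 = -12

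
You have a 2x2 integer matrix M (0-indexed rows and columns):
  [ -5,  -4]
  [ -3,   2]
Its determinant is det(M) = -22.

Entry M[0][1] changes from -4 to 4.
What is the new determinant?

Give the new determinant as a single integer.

det is linear in row 0: changing M[0][1] by delta changes det by delta * cofactor(0,1).
Cofactor C_01 = (-1)^(0+1) * minor(0,1) = 3
Entry delta = 4 - -4 = 8
Det delta = 8 * 3 = 24
New det = -22 + 24 = 2

Answer: 2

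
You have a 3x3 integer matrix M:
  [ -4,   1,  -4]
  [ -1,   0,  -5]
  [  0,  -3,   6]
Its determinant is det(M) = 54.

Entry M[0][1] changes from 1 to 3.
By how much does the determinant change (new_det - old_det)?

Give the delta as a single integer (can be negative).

Answer: 12

Derivation:
Cofactor C_01 = 6
Entry delta = 3 - 1 = 2
Det delta = entry_delta * cofactor = 2 * 6 = 12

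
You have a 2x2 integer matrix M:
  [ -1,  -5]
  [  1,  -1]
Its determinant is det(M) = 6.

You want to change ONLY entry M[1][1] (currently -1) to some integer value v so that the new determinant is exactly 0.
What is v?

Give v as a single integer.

det is linear in entry M[1][1]: det = old_det + (v - -1) * C_11
Cofactor C_11 = -1
Want det = 0: 6 + (v - -1) * -1 = 0
  (v - -1) = -6 / -1 = 6
  v = -1 + (6) = 5

Answer: 5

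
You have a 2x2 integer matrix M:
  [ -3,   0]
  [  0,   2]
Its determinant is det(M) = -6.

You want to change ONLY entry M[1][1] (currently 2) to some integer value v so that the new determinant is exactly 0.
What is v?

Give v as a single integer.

Answer: 0

Derivation:
det is linear in entry M[1][1]: det = old_det + (v - 2) * C_11
Cofactor C_11 = -3
Want det = 0: -6 + (v - 2) * -3 = 0
  (v - 2) = 6 / -3 = -2
  v = 2 + (-2) = 0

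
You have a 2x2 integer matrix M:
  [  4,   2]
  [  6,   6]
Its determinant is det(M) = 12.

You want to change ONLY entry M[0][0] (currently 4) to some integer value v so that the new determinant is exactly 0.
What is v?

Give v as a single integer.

Answer: 2

Derivation:
det is linear in entry M[0][0]: det = old_det + (v - 4) * C_00
Cofactor C_00 = 6
Want det = 0: 12 + (v - 4) * 6 = 0
  (v - 4) = -12 / 6 = -2
  v = 4 + (-2) = 2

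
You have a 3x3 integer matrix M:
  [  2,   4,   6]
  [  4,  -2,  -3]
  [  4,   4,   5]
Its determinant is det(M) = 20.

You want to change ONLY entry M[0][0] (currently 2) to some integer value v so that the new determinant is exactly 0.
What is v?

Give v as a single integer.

det is linear in entry M[0][0]: det = old_det + (v - 2) * C_00
Cofactor C_00 = 2
Want det = 0: 20 + (v - 2) * 2 = 0
  (v - 2) = -20 / 2 = -10
  v = 2 + (-10) = -8

Answer: -8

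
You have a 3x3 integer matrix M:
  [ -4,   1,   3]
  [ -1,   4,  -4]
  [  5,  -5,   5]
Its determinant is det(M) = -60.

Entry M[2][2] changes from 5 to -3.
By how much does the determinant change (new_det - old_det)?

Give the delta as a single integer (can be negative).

Answer: 120

Derivation:
Cofactor C_22 = -15
Entry delta = -3 - 5 = -8
Det delta = entry_delta * cofactor = -8 * -15 = 120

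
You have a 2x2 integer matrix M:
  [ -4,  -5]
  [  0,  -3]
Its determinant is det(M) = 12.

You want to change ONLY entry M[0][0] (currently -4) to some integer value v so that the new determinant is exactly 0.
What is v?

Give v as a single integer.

Answer: 0

Derivation:
det is linear in entry M[0][0]: det = old_det + (v - -4) * C_00
Cofactor C_00 = -3
Want det = 0: 12 + (v - -4) * -3 = 0
  (v - -4) = -12 / -3 = 4
  v = -4 + (4) = 0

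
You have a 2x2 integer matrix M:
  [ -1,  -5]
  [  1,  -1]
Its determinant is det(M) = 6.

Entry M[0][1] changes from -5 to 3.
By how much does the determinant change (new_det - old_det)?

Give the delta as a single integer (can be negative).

Cofactor C_01 = -1
Entry delta = 3 - -5 = 8
Det delta = entry_delta * cofactor = 8 * -1 = -8

Answer: -8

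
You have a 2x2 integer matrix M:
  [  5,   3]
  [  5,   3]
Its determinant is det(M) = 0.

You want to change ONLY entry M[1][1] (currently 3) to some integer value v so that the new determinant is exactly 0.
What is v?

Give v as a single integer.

Answer: 3

Derivation:
det is linear in entry M[1][1]: det = old_det + (v - 3) * C_11
Cofactor C_11 = 5
Want det = 0: 0 + (v - 3) * 5 = 0
  (v - 3) = 0 / 5 = 0
  v = 3 + (0) = 3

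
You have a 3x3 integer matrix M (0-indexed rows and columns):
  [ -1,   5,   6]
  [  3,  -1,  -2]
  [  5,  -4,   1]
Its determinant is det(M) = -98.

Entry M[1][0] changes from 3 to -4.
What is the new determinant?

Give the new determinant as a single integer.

det is linear in row 1: changing M[1][0] by delta changes det by delta * cofactor(1,0).
Cofactor C_10 = (-1)^(1+0) * minor(1,0) = -29
Entry delta = -4 - 3 = -7
Det delta = -7 * -29 = 203
New det = -98 + 203 = 105

Answer: 105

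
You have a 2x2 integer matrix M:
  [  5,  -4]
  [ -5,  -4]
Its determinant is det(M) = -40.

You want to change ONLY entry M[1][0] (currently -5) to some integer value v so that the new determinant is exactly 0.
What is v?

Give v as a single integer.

det is linear in entry M[1][0]: det = old_det + (v - -5) * C_10
Cofactor C_10 = 4
Want det = 0: -40 + (v - -5) * 4 = 0
  (v - -5) = 40 / 4 = 10
  v = -5 + (10) = 5

Answer: 5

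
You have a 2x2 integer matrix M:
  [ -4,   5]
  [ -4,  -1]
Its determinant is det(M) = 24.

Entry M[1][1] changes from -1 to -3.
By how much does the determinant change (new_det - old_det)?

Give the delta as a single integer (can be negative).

Answer: 8

Derivation:
Cofactor C_11 = -4
Entry delta = -3 - -1 = -2
Det delta = entry_delta * cofactor = -2 * -4 = 8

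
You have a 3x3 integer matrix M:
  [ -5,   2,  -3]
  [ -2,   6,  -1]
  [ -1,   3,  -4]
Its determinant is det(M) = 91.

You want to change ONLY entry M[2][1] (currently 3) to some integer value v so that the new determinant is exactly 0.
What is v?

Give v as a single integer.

Answer: -88

Derivation:
det is linear in entry M[2][1]: det = old_det + (v - 3) * C_21
Cofactor C_21 = 1
Want det = 0: 91 + (v - 3) * 1 = 0
  (v - 3) = -91 / 1 = -91
  v = 3 + (-91) = -88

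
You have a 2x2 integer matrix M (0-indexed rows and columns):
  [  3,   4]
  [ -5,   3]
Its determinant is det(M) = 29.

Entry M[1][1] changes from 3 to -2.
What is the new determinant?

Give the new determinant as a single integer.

det is linear in row 1: changing M[1][1] by delta changes det by delta * cofactor(1,1).
Cofactor C_11 = (-1)^(1+1) * minor(1,1) = 3
Entry delta = -2 - 3 = -5
Det delta = -5 * 3 = -15
New det = 29 + -15 = 14

Answer: 14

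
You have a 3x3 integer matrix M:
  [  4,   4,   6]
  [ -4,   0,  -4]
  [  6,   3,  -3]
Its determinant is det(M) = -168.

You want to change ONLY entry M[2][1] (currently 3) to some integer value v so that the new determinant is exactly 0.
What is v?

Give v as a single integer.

Answer: -18

Derivation:
det is linear in entry M[2][1]: det = old_det + (v - 3) * C_21
Cofactor C_21 = -8
Want det = 0: -168 + (v - 3) * -8 = 0
  (v - 3) = 168 / -8 = -21
  v = 3 + (-21) = -18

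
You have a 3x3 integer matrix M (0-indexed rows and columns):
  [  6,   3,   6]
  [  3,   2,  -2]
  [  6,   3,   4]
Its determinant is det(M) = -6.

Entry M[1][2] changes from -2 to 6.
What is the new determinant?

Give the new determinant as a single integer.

det is linear in row 1: changing M[1][2] by delta changes det by delta * cofactor(1,2).
Cofactor C_12 = (-1)^(1+2) * minor(1,2) = 0
Entry delta = 6 - -2 = 8
Det delta = 8 * 0 = 0
New det = -6 + 0 = -6

Answer: -6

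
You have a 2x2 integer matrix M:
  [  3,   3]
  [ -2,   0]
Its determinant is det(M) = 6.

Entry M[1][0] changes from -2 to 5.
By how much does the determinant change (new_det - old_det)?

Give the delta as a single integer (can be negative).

Answer: -21

Derivation:
Cofactor C_10 = -3
Entry delta = 5 - -2 = 7
Det delta = entry_delta * cofactor = 7 * -3 = -21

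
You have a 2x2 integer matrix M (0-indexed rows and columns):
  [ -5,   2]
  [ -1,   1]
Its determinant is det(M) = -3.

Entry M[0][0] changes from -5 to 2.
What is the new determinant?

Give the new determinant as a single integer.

Answer: 4

Derivation:
det is linear in row 0: changing M[0][0] by delta changes det by delta * cofactor(0,0).
Cofactor C_00 = (-1)^(0+0) * minor(0,0) = 1
Entry delta = 2 - -5 = 7
Det delta = 7 * 1 = 7
New det = -3 + 7 = 4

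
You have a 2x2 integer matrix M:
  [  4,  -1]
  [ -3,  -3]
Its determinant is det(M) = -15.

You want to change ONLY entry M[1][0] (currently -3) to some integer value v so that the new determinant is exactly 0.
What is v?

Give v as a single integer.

Answer: 12

Derivation:
det is linear in entry M[1][0]: det = old_det + (v - -3) * C_10
Cofactor C_10 = 1
Want det = 0: -15 + (v - -3) * 1 = 0
  (v - -3) = 15 / 1 = 15
  v = -3 + (15) = 12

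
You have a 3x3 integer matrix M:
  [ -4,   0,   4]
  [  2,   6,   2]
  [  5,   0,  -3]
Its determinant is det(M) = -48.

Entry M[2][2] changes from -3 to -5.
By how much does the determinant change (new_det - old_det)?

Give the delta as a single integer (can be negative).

Answer: 48

Derivation:
Cofactor C_22 = -24
Entry delta = -5 - -3 = -2
Det delta = entry_delta * cofactor = -2 * -24 = 48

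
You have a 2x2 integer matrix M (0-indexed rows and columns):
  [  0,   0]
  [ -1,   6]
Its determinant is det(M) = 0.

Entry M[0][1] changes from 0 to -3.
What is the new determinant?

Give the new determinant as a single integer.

det is linear in row 0: changing M[0][1] by delta changes det by delta * cofactor(0,1).
Cofactor C_01 = (-1)^(0+1) * minor(0,1) = 1
Entry delta = -3 - 0 = -3
Det delta = -3 * 1 = -3
New det = 0 + -3 = -3

Answer: -3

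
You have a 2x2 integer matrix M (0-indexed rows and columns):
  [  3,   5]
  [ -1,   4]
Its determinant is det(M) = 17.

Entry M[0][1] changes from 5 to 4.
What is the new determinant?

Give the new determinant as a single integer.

det is linear in row 0: changing M[0][1] by delta changes det by delta * cofactor(0,1).
Cofactor C_01 = (-1)^(0+1) * minor(0,1) = 1
Entry delta = 4 - 5 = -1
Det delta = -1 * 1 = -1
New det = 17 + -1 = 16

Answer: 16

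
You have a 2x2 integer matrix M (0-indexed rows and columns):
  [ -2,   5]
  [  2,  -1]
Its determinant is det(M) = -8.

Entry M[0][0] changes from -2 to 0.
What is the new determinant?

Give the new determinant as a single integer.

det is linear in row 0: changing M[0][0] by delta changes det by delta * cofactor(0,0).
Cofactor C_00 = (-1)^(0+0) * minor(0,0) = -1
Entry delta = 0 - -2 = 2
Det delta = 2 * -1 = -2
New det = -8 + -2 = -10

Answer: -10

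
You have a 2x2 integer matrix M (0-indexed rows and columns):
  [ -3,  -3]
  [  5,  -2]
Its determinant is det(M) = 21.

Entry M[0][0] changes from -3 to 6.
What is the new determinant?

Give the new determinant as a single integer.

det is linear in row 0: changing M[0][0] by delta changes det by delta * cofactor(0,0).
Cofactor C_00 = (-1)^(0+0) * minor(0,0) = -2
Entry delta = 6 - -3 = 9
Det delta = 9 * -2 = -18
New det = 21 + -18 = 3

Answer: 3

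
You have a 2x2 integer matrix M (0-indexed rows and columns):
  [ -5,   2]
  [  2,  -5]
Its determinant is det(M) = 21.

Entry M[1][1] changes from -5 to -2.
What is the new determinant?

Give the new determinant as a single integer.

det is linear in row 1: changing M[1][1] by delta changes det by delta * cofactor(1,1).
Cofactor C_11 = (-1)^(1+1) * minor(1,1) = -5
Entry delta = -2 - -5 = 3
Det delta = 3 * -5 = -15
New det = 21 + -15 = 6

Answer: 6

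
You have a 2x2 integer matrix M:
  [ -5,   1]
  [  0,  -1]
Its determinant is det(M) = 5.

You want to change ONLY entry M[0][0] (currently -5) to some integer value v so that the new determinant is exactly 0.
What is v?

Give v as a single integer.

Answer: 0

Derivation:
det is linear in entry M[0][0]: det = old_det + (v - -5) * C_00
Cofactor C_00 = -1
Want det = 0: 5 + (v - -5) * -1 = 0
  (v - -5) = -5 / -1 = 5
  v = -5 + (5) = 0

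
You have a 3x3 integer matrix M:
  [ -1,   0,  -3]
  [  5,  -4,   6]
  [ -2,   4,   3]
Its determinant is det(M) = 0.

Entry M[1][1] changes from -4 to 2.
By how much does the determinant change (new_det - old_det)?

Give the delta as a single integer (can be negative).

Answer: -54

Derivation:
Cofactor C_11 = -9
Entry delta = 2 - -4 = 6
Det delta = entry_delta * cofactor = 6 * -9 = -54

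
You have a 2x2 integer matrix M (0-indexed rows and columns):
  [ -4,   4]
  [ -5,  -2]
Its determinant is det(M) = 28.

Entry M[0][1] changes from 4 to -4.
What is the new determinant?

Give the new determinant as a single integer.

det is linear in row 0: changing M[0][1] by delta changes det by delta * cofactor(0,1).
Cofactor C_01 = (-1)^(0+1) * minor(0,1) = 5
Entry delta = -4 - 4 = -8
Det delta = -8 * 5 = -40
New det = 28 + -40 = -12

Answer: -12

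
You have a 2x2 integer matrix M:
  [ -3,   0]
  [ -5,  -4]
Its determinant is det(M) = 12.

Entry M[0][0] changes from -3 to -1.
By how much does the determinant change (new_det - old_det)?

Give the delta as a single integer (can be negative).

Answer: -8

Derivation:
Cofactor C_00 = -4
Entry delta = -1 - -3 = 2
Det delta = entry_delta * cofactor = 2 * -4 = -8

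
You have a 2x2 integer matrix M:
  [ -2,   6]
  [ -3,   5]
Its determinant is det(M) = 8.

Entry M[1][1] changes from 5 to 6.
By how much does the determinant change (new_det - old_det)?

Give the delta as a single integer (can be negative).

Cofactor C_11 = -2
Entry delta = 6 - 5 = 1
Det delta = entry_delta * cofactor = 1 * -2 = -2

Answer: -2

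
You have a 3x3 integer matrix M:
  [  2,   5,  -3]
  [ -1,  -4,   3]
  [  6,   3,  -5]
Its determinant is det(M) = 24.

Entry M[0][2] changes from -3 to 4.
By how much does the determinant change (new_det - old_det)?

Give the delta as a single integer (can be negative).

Cofactor C_02 = 21
Entry delta = 4 - -3 = 7
Det delta = entry_delta * cofactor = 7 * 21 = 147

Answer: 147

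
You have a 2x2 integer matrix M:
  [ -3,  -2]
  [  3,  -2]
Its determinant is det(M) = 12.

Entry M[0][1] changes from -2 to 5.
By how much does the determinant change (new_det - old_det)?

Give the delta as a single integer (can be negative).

Answer: -21

Derivation:
Cofactor C_01 = -3
Entry delta = 5 - -2 = 7
Det delta = entry_delta * cofactor = 7 * -3 = -21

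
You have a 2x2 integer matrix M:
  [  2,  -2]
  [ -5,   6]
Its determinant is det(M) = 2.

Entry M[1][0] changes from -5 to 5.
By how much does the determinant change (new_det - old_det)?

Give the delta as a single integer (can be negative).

Cofactor C_10 = 2
Entry delta = 5 - -5 = 10
Det delta = entry_delta * cofactor = 10 * 2 = 20

Answer: 20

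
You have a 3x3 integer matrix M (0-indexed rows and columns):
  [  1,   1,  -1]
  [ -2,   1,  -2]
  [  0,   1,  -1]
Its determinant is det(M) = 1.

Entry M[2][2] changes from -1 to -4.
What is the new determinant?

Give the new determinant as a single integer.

Answer: -8

Derivation:
det is linear in row 2: changing M[2][2] by delta changes det by delta * cofactor(2,2).
Cofactor C_22 = (-1)^(2+2) * minor(2,2) = 3
Entry delta = -4 - -1 = -3
Det delta = -3 * 3 = -9
New det = 1 + -9 = -8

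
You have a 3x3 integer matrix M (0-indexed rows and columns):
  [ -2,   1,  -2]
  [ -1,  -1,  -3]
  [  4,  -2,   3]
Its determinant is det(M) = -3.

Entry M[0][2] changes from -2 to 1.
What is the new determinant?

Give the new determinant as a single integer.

det is linear in row 0: changing M[0][2] by delta changes det by delta * cofactor(0,2).
Cofactor C_02 = (-1)^(0+2) * minor(0,2) = 6
Entry delta = 1 - -2 = 3
Det delta = 3 * 6 = 18
New det = -3 + 18 = 15

Answer: 15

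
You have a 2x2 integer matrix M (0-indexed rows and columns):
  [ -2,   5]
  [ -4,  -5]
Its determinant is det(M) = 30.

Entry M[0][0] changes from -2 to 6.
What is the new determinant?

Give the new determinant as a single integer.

det is linear in row 0: changing M[0][0] by delta changes det by delta * cofactor(0,0).
Cofactor C_00 = (-1)^(0+0) * minor(0,0) = -5
Entry delta = 6 - -2 = 8
Det delta = 8 * -5 = -40
New det = 30 + -40 = -10

Answer: -10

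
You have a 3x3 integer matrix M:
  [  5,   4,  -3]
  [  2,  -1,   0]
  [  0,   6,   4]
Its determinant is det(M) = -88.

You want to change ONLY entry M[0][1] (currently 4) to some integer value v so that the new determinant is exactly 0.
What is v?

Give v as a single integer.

det is linear in entry M[0][1]: det = old_det + (v - 4) * C_01
Cofactor C_01 = -8
Want det = 0: -88 + (v - 4) * -8 = 0
  (v - 4) = 88 / -8 = -11
  v = 4 + (-11) = -7

Answer: -7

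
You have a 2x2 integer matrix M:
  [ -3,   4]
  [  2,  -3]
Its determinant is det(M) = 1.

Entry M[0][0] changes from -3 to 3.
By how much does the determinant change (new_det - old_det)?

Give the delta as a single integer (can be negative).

Cofactor C_00 = -3
Entry delta = 3 - -3 = 6
Det delta = entry_delta * cofactor = 6 * -3 = -18

Answer: -18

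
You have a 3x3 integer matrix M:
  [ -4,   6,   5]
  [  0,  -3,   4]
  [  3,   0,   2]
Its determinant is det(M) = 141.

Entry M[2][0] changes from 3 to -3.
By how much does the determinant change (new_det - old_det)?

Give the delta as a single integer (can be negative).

Answer: -234

Derivation:
Cofactor C_20 = 39
Entry delta = -3 - 3 = -6
Det delta = entry_delta * cofactor = -6 * 39 = -234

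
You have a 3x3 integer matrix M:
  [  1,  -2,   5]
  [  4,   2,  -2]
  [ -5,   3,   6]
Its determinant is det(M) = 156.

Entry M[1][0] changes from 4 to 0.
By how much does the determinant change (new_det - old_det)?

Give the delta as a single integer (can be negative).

Cofactor C_10 = 27
Entry delta = 0 - 4 = -4
Det delta = entry_delta * cofactor = -4 * 27 = -108

Answer: -108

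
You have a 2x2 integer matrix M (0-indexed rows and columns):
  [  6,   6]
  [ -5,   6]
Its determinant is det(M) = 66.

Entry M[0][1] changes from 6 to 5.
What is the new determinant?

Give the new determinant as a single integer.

Answer: 61

Derivation:
det is linear in row 0: changing M[0][1] by delta changes det by delta * cofactor(0,1).
Cofactor C_01 = (-1)^(0+1) * minor(0,1) = 5
Entry delta = 5 - 6 = -1
Det delta = -1 * 5 = -5
New det = 66 + -5 = 61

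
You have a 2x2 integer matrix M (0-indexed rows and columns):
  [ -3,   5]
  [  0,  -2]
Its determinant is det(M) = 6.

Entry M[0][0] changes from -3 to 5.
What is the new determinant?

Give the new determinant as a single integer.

det is linear in row 0: changing M[0][0] by delta changes det by delta * cofactor(0,0).
Cofactor C_00 = (-1)^(0+0) * minor(0,0) = -2
Entry delta = 5 - -3 = 8
Det delta = 8 * -2 = -16
New det = 6 + -16 = -10

Answer: -10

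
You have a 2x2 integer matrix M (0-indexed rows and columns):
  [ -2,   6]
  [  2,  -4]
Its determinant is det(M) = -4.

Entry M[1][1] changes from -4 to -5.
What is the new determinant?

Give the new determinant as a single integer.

Answer: -2

Derivation:
det is linear in row 1: changing M[1][1] by delta changes det by delta * cofactor(1,1).
Cofactor C_11 = (-1)^(1+1) * minor(1,1) = -2
Entry delta = -5 - -4 = -1
Det delta = -1 * -2 = 2
New det = -4 + 2 = -2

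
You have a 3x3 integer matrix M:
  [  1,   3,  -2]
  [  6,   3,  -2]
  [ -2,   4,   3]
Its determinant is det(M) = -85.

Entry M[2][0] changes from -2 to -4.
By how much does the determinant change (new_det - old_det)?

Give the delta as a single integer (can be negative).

Answer: 0

Derivation:
Cofactor C_20 = 0
Entry delta = -4 - -2 = -2
Det delta = entry_delta * cofactor = -2 * 0 = 0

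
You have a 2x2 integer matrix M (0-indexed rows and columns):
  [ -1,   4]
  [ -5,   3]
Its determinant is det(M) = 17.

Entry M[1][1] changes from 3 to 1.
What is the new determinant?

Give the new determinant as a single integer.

det is linear in row 1: changing M[1][1] by delta changes det by delta * cofactor(1,1).
Cofactor C_11 = (-1)^(1+1) * minor(1,1) = -1
Entry delta = 1 - 3 = -2
Det delta = -2 * -1 = 2
New det = 17 + 2 = 19

Answer: 19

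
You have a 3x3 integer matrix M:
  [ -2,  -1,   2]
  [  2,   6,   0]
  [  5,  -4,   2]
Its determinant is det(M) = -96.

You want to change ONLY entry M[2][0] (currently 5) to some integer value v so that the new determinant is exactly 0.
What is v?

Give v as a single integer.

det is linear in entry M[2][0]: det = old_det + (v - 5) * C_20
Cofactor C_20 = -12
Want det = 0: -96 + (v - 5) * -12 = 0
  (v - 5) = 96 / -12 = -8
  v = 5 + (-8) = -3

Answer: -3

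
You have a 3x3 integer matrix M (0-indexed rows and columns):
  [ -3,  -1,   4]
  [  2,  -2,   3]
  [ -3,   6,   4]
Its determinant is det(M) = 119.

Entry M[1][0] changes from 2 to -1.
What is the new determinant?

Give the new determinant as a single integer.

det is linear in row 1: changing M[1][0] by delta changes det by delta * cofactor(1,0).
Cofactor C_10 = (-1)^(1+0) * minor(1,0) = 28
Entry delta = -1 - 2 = -3
Det delta = -3 * 28 = -84
New det = 119 + -84 = 35

Answer: 35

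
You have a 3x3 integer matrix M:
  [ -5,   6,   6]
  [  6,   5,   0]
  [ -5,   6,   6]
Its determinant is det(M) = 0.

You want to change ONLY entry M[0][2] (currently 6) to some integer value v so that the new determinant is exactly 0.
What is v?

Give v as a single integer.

Answer: 6

Derivation:
det is linear in entry M[0][2]: det = old_det + (v - 6) * C_02
Cofactor C_02 = 61
Want det = 0: 0 + (v - 6) * 61 = 0
  (v - 6) = 0 / 61 = 0
  v = 6 + (0) = 6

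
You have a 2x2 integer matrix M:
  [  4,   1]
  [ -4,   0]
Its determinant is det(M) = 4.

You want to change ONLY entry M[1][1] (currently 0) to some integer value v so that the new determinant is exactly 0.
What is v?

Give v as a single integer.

Answer: -1

Derivation:
det is linear in entry M[1][1]: det = old_det + (v - 0) * C_11
Cofactor C_11 = 4
Want det = 0: 4 + (v - 0) * 4 = 0
  (v - 0) = -4 / 4 = -1
  v = 0 + (-1) = -1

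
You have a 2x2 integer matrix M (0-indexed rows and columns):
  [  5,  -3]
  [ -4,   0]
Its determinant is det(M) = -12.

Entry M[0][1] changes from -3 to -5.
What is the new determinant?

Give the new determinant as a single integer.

Answer: -20

Derivation:
det is linear in row 0: changing M[0][1] by delta changes det by delta * cofactor(0,1).
Cofactor C_01 = (-1)^(0+1) * minor(0,1) = 4
Entry delta = -5 - -3 = -2
Det delta = -2 * 4 = -8
New det = -12 + -8 = -20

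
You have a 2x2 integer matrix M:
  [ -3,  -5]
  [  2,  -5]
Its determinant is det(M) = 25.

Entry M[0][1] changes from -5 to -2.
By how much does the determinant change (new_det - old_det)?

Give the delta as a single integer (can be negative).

Cofactor C_01 = -2
Entry delta = -2 - -5 = 3
Det delta = entry_delta * cofactor = 3 * -2 = -6

Answer: -6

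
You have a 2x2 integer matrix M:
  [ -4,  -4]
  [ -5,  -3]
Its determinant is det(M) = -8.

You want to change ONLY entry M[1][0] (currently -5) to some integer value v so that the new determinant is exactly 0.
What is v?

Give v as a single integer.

det is linear in entry M[1][0]: det = old_det + (v - -5) * C_10
Cofactor C_10 = 4
Want det = 0: -8 + (v - -5) * 4 = 0
  (v - -5) = 8 / 4 = 2
  v = -5 + (2) = -3

Answer: -3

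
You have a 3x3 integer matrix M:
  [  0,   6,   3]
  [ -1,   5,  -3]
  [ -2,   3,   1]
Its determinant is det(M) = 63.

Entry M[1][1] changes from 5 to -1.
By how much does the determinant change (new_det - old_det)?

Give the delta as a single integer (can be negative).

Cofactor C_11 = 6
Entry delta = -1 - 5 = -6
Det delta = entry_delta * cofactor = -6 * 6 = -36

Answer: -36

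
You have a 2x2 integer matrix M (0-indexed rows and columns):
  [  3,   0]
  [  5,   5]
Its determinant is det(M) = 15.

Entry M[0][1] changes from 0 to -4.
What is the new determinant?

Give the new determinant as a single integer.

Answer: 35

Derivation:
det is linear in row 0: changing M[0][1] by delta changes det by delta * cofactor(0,1).
Cofactor C_01 = (-1)^(0+1) * minor(0,1) = -5
Entry delta = -4 - 0 = -4
Det delta = -4 * -5 = 20
New det = 15 + 20 = 35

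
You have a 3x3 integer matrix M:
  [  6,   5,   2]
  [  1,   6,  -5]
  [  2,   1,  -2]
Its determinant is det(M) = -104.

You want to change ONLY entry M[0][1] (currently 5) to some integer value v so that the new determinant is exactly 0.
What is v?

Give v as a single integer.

Answer: -8

Derivation:
det is linear in entry M[0][1]: det = old_det + (v - 5) * C_01
Cofactor C_01 = -8
Want det = 0: -104 + (v - 5) * -8 = 0
  (v - 5) = 104 / -8 = -13
  v = 5 + (-13) = -8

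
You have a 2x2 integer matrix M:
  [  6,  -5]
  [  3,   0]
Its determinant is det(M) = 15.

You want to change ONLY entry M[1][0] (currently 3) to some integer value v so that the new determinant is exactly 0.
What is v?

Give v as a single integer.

det is linear in entry M[1][0]: det = old_det + (v - 3) * C_10
Cofactor C_10 = 5
Want det = 0: 15 + (v - 3) * 5 = 0
  (v - 3) = -15 / 5 = -3
  v = 3 + (-3) = 0

Answer: 0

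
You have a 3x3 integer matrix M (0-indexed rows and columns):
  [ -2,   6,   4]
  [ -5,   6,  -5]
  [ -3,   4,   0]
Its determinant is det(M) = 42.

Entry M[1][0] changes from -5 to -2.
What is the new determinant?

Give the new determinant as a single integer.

det is linear in row 1: changing M[1][0] by delta changes det by delta * cofactor(1,0).
Cofactor C_10 = (-1)^(1+0) * minor(1,0) = 16
Entry delta = -2 - -5 = 3
Det delta = 3 * 16 = 48
New det = 42 + 48 = 90

Answer: 90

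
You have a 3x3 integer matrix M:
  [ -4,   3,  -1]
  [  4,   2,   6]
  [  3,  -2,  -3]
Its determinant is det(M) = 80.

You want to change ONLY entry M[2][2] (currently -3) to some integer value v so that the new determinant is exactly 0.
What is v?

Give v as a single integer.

Answer: 1

Derivation:
det is linear in entry M[2][2]: det = old_det + (v - -3) * C_22
Cofactor C_22 = -20
Want det = 0: 80 + (v - -3) * -20 = 0
  (v - -3) = -80 / -20 = 4
  v = -3 + (4) = 1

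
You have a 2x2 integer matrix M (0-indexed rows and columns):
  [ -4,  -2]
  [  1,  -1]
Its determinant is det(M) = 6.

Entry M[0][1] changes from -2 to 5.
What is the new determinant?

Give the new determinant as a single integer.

Answer: -1

Derivation:
det is linear in row 0: changing M[0][1] by delta changes det by delta * cofactor(0,1).
Cofactor C_01 = (-1)^(0+1) * minor(0,1) = -1
Entry delta = 5 - -2 = 7
Det delta = 7 * -1 = -7
New det = 6 + -7 = -1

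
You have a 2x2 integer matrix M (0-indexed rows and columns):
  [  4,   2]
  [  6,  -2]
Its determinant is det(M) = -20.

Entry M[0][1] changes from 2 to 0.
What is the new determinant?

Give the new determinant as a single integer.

Answer: -8

Derivation:
det is linear in row 0: changing M[0][1] by delta changes det by delta * cofactor(0,1).
Cofactor C_01 = (-1)^(0+1) * minor(0,1) = -6
Entry delta = 0 - 2 = -2
Det delta = -2 * -6 = 12
New det = -20 + 12 = -8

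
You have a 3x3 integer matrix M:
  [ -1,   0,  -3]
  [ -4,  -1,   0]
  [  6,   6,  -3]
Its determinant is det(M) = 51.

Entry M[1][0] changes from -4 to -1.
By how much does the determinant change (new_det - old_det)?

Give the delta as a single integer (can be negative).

Cofactor C_10 = -18
Entry delta = -1 - -4 = 3
Det delta = entry_delta * cofactor = 3 * -18 = -54

Answer: -54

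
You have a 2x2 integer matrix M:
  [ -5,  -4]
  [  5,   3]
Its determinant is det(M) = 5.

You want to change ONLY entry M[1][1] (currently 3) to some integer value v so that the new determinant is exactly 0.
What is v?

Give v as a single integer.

det is linear in entry M[1][1]: det = old_det + (v - 3) * C_11
Cofactor C_11 = -5
Want det = 0: 5 + (v - 3) * -5 = 0
  (v - 3) = -5 / -5 = 1
  v = 3 + (1) = 4

Answer: 4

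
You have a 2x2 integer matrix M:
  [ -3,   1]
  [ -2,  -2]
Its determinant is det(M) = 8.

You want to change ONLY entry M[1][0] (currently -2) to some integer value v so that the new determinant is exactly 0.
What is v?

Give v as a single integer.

Answer: 6

Derivation:
det is linear in entry M[1][0]: det = old_det + (v - -2) * C_10
Cofactor C_10 = -1
Want det = 0: 8 + (v - -2) * -1 = 0
  (v - -2) = -8 / -1 = 8
  v = -2 + (8) = 6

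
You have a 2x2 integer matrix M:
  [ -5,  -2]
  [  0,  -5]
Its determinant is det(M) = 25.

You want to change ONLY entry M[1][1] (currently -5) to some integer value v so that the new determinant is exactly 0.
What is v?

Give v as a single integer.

det is linear in entry M[1][1]: det = old_det + (v - -5) * C_11
Cofactor C_11 = -5
Want det = 0: 25 + (v - -5) * -5 = 0
  (v - -5) = -25 / -5 = 5
  v = -5 + (5) = 0

Answer: 0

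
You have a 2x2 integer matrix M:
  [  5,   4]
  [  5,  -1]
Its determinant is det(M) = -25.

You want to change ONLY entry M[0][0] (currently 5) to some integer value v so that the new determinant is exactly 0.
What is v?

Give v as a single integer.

det is linear in entry M[0][0]: det = old_det + (v - 5) * C_00
Cofactor C_00 = -1
Want det = 0: -25 + (v - 5) * -1 = 0
  (v - 5) = 25 / -1 = -25
  v = 5 + (-25) = -20

Answer: -20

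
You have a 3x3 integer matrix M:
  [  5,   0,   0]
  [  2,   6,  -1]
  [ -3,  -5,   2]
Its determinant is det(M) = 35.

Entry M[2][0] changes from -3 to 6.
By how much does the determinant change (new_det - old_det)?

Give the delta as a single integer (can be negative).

Cofactor C_20 = 0
Entry delta = 6 - -3 = 9
Det delta = entry_delta * cofactor = 9 * 0 = 0

Answer: 0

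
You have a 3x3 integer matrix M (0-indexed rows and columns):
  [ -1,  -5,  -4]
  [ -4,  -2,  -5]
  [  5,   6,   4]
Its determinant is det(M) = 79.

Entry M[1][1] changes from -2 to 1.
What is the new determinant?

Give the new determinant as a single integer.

det is linear in row 1: changing M[1][1] by delta changes det by delta * cofactor(1,1).
Cofactor C_11 = (-1)^(1+1) * minor(1,1) = 16
Entry delta = 1 - -2 = 3
Det delta = 3 * 16 = 48
New det = 79 + 48 = 127

Answer: 127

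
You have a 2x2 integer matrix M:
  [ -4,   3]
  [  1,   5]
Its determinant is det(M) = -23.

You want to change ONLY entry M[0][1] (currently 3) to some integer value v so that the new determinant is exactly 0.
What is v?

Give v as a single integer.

Answer: -20

Derivation:
det is linear in entry M[0][1]: det = old_det + (v - 3) * C_01
Cofactor C_01 = -1
Want det = 0: -23 + (v - 3) * -1 = 0
  (v - 3) = 23 / -1 = -23
  v = 3 + (-23) = -20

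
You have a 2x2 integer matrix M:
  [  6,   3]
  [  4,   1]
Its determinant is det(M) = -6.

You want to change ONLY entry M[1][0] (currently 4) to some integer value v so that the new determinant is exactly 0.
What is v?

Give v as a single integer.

Answer: 2

Derivation:
det is linear in entry M[1][0]: det = old_det + (v - 4) * C_10
Cofactor C_10 = -3
Want det = 0: -6 + (v - 4) * -3 = 0
  (v - 4) = 6 / -3 = -2
  v = 4 + (-2) = 2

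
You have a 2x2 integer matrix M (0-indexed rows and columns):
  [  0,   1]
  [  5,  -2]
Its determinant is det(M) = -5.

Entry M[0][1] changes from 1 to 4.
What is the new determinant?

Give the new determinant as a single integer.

Answer: -20

Derivation:
det is linear in row 0: changing M[0][1] by delta changes det by delta * cofactor(0,1).
Cofactor C_01 = (-1)^(0+1) * minor(0,1) = -5
Entry delta = 4 - 1 = 3
Det delta = 3 * -5 = -15
New det = -5 + -15 = -20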